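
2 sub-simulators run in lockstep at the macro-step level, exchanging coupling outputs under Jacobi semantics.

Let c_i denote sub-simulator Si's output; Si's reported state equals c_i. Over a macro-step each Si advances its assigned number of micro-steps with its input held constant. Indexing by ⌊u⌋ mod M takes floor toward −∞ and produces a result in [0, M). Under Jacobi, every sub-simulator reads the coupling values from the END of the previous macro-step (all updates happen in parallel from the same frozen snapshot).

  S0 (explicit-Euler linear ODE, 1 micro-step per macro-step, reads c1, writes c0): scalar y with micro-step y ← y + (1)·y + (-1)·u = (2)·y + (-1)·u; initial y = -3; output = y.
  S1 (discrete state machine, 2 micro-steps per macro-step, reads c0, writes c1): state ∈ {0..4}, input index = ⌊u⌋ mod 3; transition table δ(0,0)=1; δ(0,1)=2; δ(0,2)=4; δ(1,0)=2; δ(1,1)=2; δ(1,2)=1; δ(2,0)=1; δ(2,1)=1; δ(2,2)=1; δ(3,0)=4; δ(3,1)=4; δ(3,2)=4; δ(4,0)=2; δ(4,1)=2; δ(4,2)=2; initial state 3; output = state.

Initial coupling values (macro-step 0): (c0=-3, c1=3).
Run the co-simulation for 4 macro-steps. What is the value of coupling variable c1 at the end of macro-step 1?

c1 at macro-step 1 = 2

macro 1: S0 reads c1=3 → after 1×micro: -9; S1 reads c0=-3 → after 2×micro: 2 ⇒ (c0=-9, c1=2)
macro 2: S0 reads c1=2 → after 1×micro: -20; S1 reads c0=-9 → after 2×micro: 2 ⇒ (c0=-20, c1=2)
macro 3: S0 reads c1=2 → after 1×micro: -42; S1 reads c0=-20 → after 2×micro: 2 ⇒ (c0=-42, c1=2)
macro 4: S0 reads c1=2 → after 1×micro: -86; S1 reads c0=-42 → after 2×micro: 2 ⇒ (c0=-86, c1=2)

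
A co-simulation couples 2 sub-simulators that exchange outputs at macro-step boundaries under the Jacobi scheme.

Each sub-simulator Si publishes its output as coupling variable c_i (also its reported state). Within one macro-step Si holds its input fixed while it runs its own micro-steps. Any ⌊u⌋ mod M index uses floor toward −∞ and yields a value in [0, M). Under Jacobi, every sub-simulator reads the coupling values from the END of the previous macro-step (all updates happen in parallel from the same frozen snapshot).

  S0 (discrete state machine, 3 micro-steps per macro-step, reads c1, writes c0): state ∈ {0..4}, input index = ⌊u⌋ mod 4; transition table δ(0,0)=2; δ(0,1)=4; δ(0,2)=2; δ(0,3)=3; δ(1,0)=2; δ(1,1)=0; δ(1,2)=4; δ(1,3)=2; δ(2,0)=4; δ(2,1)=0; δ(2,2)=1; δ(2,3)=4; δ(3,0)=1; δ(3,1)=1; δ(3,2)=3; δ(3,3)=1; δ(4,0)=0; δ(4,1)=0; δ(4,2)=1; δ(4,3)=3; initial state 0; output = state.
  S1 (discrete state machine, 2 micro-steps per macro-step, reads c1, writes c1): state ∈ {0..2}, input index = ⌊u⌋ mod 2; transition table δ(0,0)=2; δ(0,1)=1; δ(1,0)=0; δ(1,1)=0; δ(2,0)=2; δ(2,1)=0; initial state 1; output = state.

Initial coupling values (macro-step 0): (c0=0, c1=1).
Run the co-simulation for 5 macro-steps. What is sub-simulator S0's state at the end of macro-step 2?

macro 1: S0 reads c1=1 → after 3×micro: 4; S1 reads c1=1 → after 2×micro: 1 ⇒ (c0=4, c1=1)
macro 2: S0 reads c1=1 → after 3×micro: 0; S1 reads c1=1 → after 2×micro: 1 ⇒ (c0=0, c1=1)
macro 3: S0 reads c1=1 → after 3×micro: 4; S1 reads c1=1 → after 2×micro: 1 ⇒ (c0=4, c1=1)
macro 4: S0 reads c1=1 → after 3×micro: 0; S1 reads c1=1 → after 2×micro: 1 ⇒ (c0=0, c1=1)
macro 5: S0 reads c1=1 → after 3×micro: 4; S1 reads c1=1 → after 2×micro: 1 ⇒ (c0=4, c1=1)

S0 state at macro-step 2 = 0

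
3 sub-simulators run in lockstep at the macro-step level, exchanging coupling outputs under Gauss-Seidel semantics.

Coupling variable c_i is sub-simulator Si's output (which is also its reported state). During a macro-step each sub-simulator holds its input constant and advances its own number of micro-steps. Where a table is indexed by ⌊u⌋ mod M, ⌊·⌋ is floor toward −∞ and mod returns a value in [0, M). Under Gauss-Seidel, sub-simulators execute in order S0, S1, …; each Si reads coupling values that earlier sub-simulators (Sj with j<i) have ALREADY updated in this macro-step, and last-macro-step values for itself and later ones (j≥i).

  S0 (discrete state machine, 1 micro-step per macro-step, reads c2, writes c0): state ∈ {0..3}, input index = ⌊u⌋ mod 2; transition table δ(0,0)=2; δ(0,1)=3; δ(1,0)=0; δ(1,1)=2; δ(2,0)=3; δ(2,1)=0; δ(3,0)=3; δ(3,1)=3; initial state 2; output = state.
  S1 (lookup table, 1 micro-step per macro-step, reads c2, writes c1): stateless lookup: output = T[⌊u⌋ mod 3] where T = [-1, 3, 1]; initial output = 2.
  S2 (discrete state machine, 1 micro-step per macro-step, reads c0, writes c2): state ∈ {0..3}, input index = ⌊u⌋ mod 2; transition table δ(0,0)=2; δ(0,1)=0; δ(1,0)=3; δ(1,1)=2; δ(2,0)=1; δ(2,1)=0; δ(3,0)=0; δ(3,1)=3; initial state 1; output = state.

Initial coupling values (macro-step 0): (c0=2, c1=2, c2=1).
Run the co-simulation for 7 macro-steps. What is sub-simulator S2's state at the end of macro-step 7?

S2 state at macro-step 7 = 3

macro 1: S0 reads c2=1 → after 1×micro: 0; S1 reads c2=1 → after 1×micro: 3; S2 reads c0=0 → after 1×micro: 3 ⇒ (c0=0, c1=3, c2=3)
macro 2: S0 reads c2=3 → after 1×micro: 3; S1 reads c2=3 → after 1×micro: -1; S2 reads c0=3 → after 1×micro: 3 ⇒ (c0=3, c1=-1, c2=3)
macro 3: S0 reads c2=3 → after 1×micro: 3; S1 reads c2=3 → after 1×micro: -1; S2 reads c0=3 → after 1×micro: 3 ⇒ (c0=3, c1=-1, c2=3)
macro 4: S0 reads c2=3 → after 1×micro: 3; S1 reads c2=3 → after 1×micro: -1; S2 reads c0=3 → after 1×micro: 3 ⇒ (c0=3, c1=-1, c2=3)
macro 5: S0 reads c2=3 → after 1×micro: 3; S1 reads c2=3 → after 1×micro: -1; S2 reads c0=3 → after 1×micro: 3 ⇒ (c0=3, c1=-1, c2=3)
macro 6: S0 reads c2=3 → after 1×micro: 3; S1 reads c2=3 → after 1×micro: -1; S2 reads c0=3 → after 1×micro: 3 ⇒ (c0=3, c1=-1, c2=3)
macro 7: S0 reads c2=3 → after 1×micro: 3; S1 reads c2=3 → after 1×micro: -1; S2 reads c0=3 → after 1×micro: 3 ⇒ (c0=3, c1=-1, c2=3)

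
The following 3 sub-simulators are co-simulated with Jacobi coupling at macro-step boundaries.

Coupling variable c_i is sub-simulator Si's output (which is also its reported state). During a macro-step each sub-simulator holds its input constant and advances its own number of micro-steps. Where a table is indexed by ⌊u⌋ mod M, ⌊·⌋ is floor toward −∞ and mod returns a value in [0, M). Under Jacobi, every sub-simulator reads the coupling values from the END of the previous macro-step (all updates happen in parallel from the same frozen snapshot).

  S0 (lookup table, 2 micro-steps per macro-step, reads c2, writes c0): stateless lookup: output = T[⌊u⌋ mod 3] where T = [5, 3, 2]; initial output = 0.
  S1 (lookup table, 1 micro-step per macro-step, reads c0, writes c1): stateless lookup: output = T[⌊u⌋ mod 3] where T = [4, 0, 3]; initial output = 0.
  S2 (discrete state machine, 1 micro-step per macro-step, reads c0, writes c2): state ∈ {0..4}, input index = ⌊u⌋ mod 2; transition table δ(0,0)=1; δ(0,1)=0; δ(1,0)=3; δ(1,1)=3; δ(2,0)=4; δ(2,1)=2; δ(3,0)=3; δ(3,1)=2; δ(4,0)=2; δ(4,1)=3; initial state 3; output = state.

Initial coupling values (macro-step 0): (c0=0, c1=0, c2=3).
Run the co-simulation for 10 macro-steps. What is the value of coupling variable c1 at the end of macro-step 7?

macro 1: S0 reads c2=3 → after 2×micro: 5; S1 reads c0=0 → after 1×micro: 4; S2 reads c0=0 → after 1×micro: 3 ⇒ (c0=5, c1=4, c2=3)
macro 2: S0 reads c2=3 → after 2×micro: 5; S1 reads c0=5 → after 1×micro: 3; S2 reads c0=5 → after 1×micro: 2 ⇒ (c0=5, c1=3, c2=2)
macro 3: S0 reads c2=2 → after 2×micro: 2; S1 reads c0=5 → after 1×micro: 3; S2 reads c0=5 → after 1×micro: 2 ⇒ (c0=2, c1=3, c2=2)
macro 4: S0 reads c2=2 → after 2×micro: 2; S1 reads c0=2 → after 1×micro: 3; S2 reads c0=2 → after 1×micro: 4 ⇒ (c0=2, c1=3, c2=4)
macro 5: S0 reads c2=4 → after 2×micro: 3; S1 reads c0=2 → after 1×micro: 3; S2 reads c0=2 → after 1×micro: 2 ⇒ (c0=3, c1=3, c2=2)
macro 6: S0 reads c2=2 → after 2×micro: 2; S1 reads c0=3 → after 1×micro: 4; S2 reads c0=3 → after 1×micro: 2 ⇒ (c0=2, c1=4, c2=2)
macro 7: S0 reads c2=2 → after 2×micro: 2; S1 reads c0=2 → after 1×micro: 3; S2 reads c0=2 → after 1×micro: 4 ⇒ (c0=2, c1=3, c2=4)
macro 8: S0 reads c2=4 → after 2×micro: 3; S1 reads c0=2 → after 1×micro: 3; S2 reads c0=2 → after 1×micro: 2 ⇒ (c0=3, c1=3, c2=2)
macro 9: S0 reads c2=2 → after 2×micro: 2; S1 reads c0=3 → after 1×micro: 4; S2 reads c0=3 → after 1×micro: 2 ⇒ (c0=2, c1=4, c2=2)
macro 10: S0 reads c2=2 → after 2×micro: 2; S1 reads c0=2 → after 1×micro: 3; S2 reads c0=2 → after 1×micro: 4 ⇒ (c0=2, c1=3, c2=4)

c1 at macro-step 7 = 3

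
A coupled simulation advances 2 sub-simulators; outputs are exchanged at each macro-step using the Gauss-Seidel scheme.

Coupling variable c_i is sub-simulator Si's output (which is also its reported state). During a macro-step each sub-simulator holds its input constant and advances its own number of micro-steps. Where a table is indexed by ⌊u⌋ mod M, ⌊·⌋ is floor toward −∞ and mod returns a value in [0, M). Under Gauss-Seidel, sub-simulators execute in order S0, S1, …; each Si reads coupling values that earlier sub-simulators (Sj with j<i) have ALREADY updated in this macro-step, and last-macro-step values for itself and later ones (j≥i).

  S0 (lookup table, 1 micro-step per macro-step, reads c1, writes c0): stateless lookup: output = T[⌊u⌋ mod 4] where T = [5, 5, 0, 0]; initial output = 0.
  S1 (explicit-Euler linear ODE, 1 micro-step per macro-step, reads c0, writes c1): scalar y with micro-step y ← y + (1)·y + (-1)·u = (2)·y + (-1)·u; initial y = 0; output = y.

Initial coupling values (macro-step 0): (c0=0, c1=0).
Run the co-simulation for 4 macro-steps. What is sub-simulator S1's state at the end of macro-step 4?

macro 1: S0 reads c1=0 → after 1×micro: 5; S1 reads c0=5 → after 1×micro: -5 ⇒ (c0=5, c1=-5)
macro 2: S0 reads c1=-5 → after 1×micro: 0; S1 reads c0=0 → after 1×micro: -10 ⇒ (c0=0, c1=-10)
macro 3: S0 reads c1=-10 → after 1×micro: 0; S1 reads c0=0 → after 1×micro: -20 ⇒ (c0=0, c1=-20)
macro 4: S0 reads c1=-20 → after 1×micro: 5; S1 reads c0=5 → after 1×micro: -45 ⇒ (c0=5, c1=-45)

S1 state at macro-step 4 = -45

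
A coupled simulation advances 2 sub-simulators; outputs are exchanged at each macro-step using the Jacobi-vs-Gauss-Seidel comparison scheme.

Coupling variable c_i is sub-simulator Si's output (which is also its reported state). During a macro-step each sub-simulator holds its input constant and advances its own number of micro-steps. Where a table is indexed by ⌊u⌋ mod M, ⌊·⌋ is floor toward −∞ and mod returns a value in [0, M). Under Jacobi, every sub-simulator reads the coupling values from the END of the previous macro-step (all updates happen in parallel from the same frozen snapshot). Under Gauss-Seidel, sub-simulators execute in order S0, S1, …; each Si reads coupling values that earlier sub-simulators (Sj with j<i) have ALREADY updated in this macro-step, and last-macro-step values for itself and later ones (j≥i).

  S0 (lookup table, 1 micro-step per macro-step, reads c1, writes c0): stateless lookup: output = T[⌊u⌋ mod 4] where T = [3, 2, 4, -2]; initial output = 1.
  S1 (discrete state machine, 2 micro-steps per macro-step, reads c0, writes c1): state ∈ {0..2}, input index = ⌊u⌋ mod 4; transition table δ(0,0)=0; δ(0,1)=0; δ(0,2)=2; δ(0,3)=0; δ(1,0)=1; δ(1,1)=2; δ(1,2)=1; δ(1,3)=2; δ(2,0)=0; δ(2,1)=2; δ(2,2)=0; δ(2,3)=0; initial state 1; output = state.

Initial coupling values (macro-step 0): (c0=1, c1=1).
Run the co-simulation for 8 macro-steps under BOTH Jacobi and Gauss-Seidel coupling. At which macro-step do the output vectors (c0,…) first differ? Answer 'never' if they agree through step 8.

[Jacobi] macro 1: S0 reads c1=1 → after 1×micro: 2; S1 reads c0=1 → after 2×micro: 2 ⇒ (c0=2, c1=2)
[Jacobi] macro 2: S0 reads c1=2 → after 1×micro: 4; S1 reads c0=2 → after 2×micro: 2 ⇒ (c0=4, c1=2)
[Jacobi] macro 3: S0 reads c1=2 → after 1×micro: 4; S1 reads c0=4 → after 2×micro: 0 ⇒ (c0=4, c1=0)
[Jacobi] macro 4: S0 reads c1=0 → after 1×micro: 3; S1 reads c0=4 → after 2×micro: 0 ⇒ (c0=3, c1=0)
[Jacobi] macro 5: S0 reads c1=0 → after 1×micro: 3; S1 reads c0=3 → after 2×micro: 0 ⇒ (c0=3, c1=0)
[Jacobi] macro 6: S0 reads c1=0 → after 1×micro: 3; S1 reads c0=3 → after 2×micro: 0 ⇒ (c0=3, c1=0)
[Jacobi] macro 7: S0 reads c1=0 → after 1×micro: 3; S1 reads c0=3 → after 2×micro: 0 ⇒ (c0=3, c1=0)
[Jacobi] macro 8: S0 reads c1=0 → after 1×micro: 3; S1 reads c0=3 → after 2×micro: 0 ⇒ (c0=3, c1=0)
[Gauss-Seidel] macro 1: S0 reads c1=1 → after 1×micro: 2; S1 reads c0=2 → after 2×micro: 1 ⇒ (c0=2, c1=1)
[Gauss-Seidel] macro 2: S0 reads c1=1 → after 1×micro: 2; S1 reads c0=2 → after 2×micro: 1 ⇒ (c0=2, c1=1)
[Gauss-Seidel] macro 3: S0 reads c1=1 → after 1×micro: 2; S1 reads c0=2 → after 2×micro: 1 ⇒ (c0=2, c1=1)
[Gauss-Seidel] macro 4: S0 reads c1=1 → after 1×micro: 2; S1 reads c0=2 → after 2×micro: 1 ⇒ (c0=2, c1=1)
[Gauss-Seidel] macro 5: S0 reads c1=1 → after 1×micro: 2; S1 reads c0=2 → after 2×micro: 1 ⇒ (c0=2, c1=1)
[Gauss-Seidel] macro 6: S0 reads c1=1 → after 1×micro: 2; S1 reads c0=2 → after 2×micro: 1 ⇒ (c0=2, c1=1)
[Gauss-Seidel] macro 7: S0 reads c1=1 → after 1×micro: 2; S1 reads c0=2 → after 2×micro: 1 ⇒ (c0=2, c1=1)
[Gauss-Seidel] macro 8: S0 reads c1=1 → after 1×micro: 2; S1 reads c0=2 → after 2×micro: 1 ⇒ (c0=2, c1=1)

first divergence at macro-step: 1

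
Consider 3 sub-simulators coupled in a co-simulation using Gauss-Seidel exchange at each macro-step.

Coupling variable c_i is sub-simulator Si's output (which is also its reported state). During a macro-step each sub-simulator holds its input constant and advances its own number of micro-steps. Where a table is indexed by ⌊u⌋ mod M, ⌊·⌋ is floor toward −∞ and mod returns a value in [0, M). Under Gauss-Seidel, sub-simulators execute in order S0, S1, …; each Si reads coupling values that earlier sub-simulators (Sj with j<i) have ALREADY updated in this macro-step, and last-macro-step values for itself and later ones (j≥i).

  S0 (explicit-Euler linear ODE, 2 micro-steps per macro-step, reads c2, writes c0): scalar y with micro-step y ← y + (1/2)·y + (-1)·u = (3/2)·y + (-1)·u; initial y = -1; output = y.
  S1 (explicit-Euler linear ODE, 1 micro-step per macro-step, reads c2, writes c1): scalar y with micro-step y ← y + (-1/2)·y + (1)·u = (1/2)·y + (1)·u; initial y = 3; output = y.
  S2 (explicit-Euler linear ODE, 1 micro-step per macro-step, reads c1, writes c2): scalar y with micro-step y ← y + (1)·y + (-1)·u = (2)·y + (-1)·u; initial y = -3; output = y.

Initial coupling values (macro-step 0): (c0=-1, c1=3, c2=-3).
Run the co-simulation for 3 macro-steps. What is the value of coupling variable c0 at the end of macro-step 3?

c0 at macro-step 3 = 3921/64

macro 1: S0 reads c2=-3 → after 2×micro: 21/4; S1 reads c2=-3 → after 1×micro: -3/2; S2 reads c1=-3/2 → after 1×micro: -9/2 ⇒ (c0=21/4, c1=-3/2, c2=-9/2)
macro 2: S0 reads c2=-9/2 → after 2×micro: 369/16; S1 reads c2=-9/2 → after 1×micro: -21/4; S2 reads c1=-21/4 → after 1×micro: -15/4 ⇒ (c0=369/16, c1=-21/4, c2=-15/4)
macro 3: S0 reads c2=-15/4 → after 2×micro: 3921/64; S1 reads c2=-15/4 → after 1×micro: -51/8; S2 reads c1=-51/8 → after 1×micro: -9/8 ⇒ (c0=3921/64, c1=-51/8, c2=-9/8)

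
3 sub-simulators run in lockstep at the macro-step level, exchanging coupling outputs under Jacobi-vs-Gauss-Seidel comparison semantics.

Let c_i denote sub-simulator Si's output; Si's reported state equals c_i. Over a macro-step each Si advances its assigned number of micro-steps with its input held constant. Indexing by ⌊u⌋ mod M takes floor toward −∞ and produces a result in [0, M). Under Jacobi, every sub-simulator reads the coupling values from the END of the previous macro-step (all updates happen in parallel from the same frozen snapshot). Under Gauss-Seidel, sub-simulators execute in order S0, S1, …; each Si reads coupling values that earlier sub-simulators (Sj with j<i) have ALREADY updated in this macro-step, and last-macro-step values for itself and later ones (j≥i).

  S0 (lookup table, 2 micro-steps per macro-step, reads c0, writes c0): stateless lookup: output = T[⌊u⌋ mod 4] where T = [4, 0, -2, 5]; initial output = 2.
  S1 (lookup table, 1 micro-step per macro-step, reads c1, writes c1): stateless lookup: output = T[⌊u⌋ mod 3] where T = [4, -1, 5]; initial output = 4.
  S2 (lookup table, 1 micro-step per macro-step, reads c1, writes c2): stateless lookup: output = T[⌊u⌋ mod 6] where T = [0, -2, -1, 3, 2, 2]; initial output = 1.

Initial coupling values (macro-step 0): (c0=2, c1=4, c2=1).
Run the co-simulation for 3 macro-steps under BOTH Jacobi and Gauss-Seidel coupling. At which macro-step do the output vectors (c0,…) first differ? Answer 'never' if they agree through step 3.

[Jacobi] macro 1: S0 reads c0=2 → after 2×micro: -2; S1 reads c1=4 → after 1×micro: -1; S2 reads c1=4 → after 1×micro: 2 ⇒ (c0=-2, c1=-1, c2=2)
[Jacobi] macro 2: S0 reads c0=-2 → after 2×micro: -2; S1 reads c1=-1 → after 1×micro: 5; S2 reads c1=-1 → after 1×micro: 2 ⇒ (c0=-2, c1=5, c2=2)
[Jacobi] macro 3: S0 reads c0=-2 → after 2×micro: -2; S1 reads c1=5 → after 1×micro: 5; S2 reads c1=5 → after 1×micro: 2 ⇒ (c0=-2, c1=5, c2=2)
[Gauss-Seidel] macro 1: S0 reads c0=2 → after 2×micro: -2; S1 reads c1=4 → after 1×micro: -1; S2 reads c1=-1 → after 1×micro: 2 ⇒ (c0=-2, c1=-1, c2=2)
[Gauss-Seidel] macro 2: S0 reads c0=-2 → after 2×micro: -2; S1 reads c1=-1 → after 1×micro: 5; S2 reads c1=5 → after 1×micro: 2 ⇒ (c0=-2, c1=5, c2=2)
[Gauss-Seidel] macro 3: S0 reads c0=-2 → after 2×micro: -2; S1 reads c1=5 → after 1×micro: 5; S2 reads c1=5 → after 1×micro: 2 ⇒ (c0=-2, c1=5, c2=2)

first divergence at macro-step: never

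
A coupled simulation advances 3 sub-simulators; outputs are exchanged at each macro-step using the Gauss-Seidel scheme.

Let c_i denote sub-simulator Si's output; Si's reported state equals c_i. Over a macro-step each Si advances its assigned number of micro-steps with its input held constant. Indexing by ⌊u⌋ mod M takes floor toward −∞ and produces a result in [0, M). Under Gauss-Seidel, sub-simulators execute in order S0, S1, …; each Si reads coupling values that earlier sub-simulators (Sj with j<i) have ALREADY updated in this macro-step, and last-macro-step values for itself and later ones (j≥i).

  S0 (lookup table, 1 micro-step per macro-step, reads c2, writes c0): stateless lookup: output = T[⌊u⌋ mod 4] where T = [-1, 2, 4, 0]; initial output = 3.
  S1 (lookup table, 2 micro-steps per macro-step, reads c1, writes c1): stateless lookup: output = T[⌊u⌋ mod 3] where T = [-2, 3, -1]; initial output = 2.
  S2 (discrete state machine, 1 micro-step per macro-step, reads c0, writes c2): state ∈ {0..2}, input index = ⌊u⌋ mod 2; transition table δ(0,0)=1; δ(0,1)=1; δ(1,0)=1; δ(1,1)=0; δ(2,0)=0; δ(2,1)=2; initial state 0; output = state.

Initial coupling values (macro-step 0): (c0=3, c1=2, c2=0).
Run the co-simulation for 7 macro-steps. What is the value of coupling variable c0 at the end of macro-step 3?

c0 at macro-step 3 = 2

macro 1: S0 reads c2=0 → after 1×micro: -1; S1 reads c1=2 → after 2×micro: -1; S2 reads c0=-1 → after 1×micro: 1 ⇒ (c0=-1, c1=-1, c2=1)
macro 2: S0 reads c2=1 → after 1×micro: 2; S1 reads c1=-1 → after 2×micro: -1; S2 reads c0=2 → after 1×micro: 1 ⇒ (c0=2, c1=-1, c2=1)
macro 3: S0 reads c2=1 → after 1×micro: 2; S1 reads c1=-1 → after 2×micro: -1; S2 reads c0=2 → after 1×micro: 1 ⇒ (c0=2, c1=-1, c2=1)
macro 4: S0 reads c2=1 → after 1×micro: 2; S1 reads c1=-1 → after 2×micro: -1; S2 reads c0=2 → after 1×micro: 1 ⇒ (c0=2, c1=-1, c2=1)
macro 5: S0 reads c2=1 → after 1×micro: 2; S1 reads c1=-1 → after 2×micro: -1; S2 reads c0=2 → after 1×micro: 1 ⇒ (c0=2, c1=-1, c2=1)
macro 6: S0 reads c2=1 → after 1×micro: 2; S1 reads c1=-1 → after 2×micro: -1; S2 reads c0=2 → after 1×micro: 1 ⇒ (c0=2, c1=-1, c2=1)
macro 7: S0 reads c2=1 → after 1×micro: 2; S1 reads c1=-1 → after 2×micro: -1; S2 reads c0=2 → after 1×micro: 1 ⇒ (c0=2, c1=-1, c2=1)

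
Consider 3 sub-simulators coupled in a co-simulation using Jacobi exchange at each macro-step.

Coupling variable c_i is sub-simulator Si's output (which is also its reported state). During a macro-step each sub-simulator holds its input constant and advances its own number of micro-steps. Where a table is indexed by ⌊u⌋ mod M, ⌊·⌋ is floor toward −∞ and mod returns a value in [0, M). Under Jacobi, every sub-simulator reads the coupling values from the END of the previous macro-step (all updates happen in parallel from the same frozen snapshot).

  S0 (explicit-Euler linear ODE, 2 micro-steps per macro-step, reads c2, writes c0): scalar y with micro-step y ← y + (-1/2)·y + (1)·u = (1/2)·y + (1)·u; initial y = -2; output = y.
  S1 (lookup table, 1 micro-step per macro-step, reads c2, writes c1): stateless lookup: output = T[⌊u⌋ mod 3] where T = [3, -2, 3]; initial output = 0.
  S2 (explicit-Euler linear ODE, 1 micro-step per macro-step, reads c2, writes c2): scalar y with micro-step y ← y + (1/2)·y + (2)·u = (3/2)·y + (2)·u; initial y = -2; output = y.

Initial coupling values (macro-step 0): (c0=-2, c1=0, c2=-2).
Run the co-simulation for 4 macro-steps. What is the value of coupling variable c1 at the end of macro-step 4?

macro 1: S0 reads c2=-2 → after 2×micro: -7/2; S1 reads c2=-2 → after 1×micro: -2; S2 reads c2=-2 → after 1×micro: -7 ⇒ (c0=-7/2, c1=-2, c2=-7)
macro 2: S0 reads c2=-7 → after 2×micro: -91/8; S1 reads c2=-7 → after 1×micro: 3; S2 reads c2=-7 → after 1×micro: -49/2 ⇒ (c0=-91/8, c1=3, c2=-49/2)
macro 3: S0 reads c2=-49/2 → after 2×micro: -1267/32; S1 reads c2=-49/2 → after 1×micro: 3; S2 reads c2=-49/2 → after 1×micro: -343/4 ⇒ (c0=-1267/32, c1=3, c2=-343/4)
macro 4: S0 reads c2=-343/4 → after 2×micro: -17731/128; S1 reads c2=-343/4 → after 1×micro: -2; S2 reads c2=-343/4 → after 1×micro: -2401/8 ⇒ (c0=-17731/128, c1=-2, c2=-2401/8)

c1 at macro-step 4 = -2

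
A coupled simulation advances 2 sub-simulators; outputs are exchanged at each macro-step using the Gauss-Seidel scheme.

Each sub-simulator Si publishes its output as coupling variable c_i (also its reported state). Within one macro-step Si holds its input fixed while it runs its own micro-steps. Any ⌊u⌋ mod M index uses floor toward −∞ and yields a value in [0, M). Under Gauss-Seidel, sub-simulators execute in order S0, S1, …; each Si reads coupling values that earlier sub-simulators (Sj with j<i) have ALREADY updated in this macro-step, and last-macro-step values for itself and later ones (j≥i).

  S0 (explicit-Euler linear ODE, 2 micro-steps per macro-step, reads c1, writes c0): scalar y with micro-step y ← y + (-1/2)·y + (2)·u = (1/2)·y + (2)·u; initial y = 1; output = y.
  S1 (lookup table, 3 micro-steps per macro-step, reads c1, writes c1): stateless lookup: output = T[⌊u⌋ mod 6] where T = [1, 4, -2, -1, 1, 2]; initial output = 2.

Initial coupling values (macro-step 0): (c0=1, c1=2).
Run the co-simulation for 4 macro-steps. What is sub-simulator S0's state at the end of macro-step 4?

S0 state at macro-step 4 = 3193/256

macro 1: S0 reads c1=2 → after 2×micro: 25/4; S1 reads c1=2 → after 3×micro: -2 ⇒ (c0=25/4, c1=-2)
macro 2: S0 reads c1=-2 → after 2×micro: -71/16; S1 reads c1=-2 → after 3×micro: 1 ⇒ (c0=-71/16, c1=1)
macro 3: S0 reads c1=1 → after 2×micro: 121/64; S1 reads c1=1 → after 3×micro: 4 ⇒ (c0=121/64, c1=4)
macro 4: S0 reads c1=4 → after 2×micro: 3193/256; S1 reads c1=4 → after 3×micro: 1 ⇒ (c0=3193/256, c1=1)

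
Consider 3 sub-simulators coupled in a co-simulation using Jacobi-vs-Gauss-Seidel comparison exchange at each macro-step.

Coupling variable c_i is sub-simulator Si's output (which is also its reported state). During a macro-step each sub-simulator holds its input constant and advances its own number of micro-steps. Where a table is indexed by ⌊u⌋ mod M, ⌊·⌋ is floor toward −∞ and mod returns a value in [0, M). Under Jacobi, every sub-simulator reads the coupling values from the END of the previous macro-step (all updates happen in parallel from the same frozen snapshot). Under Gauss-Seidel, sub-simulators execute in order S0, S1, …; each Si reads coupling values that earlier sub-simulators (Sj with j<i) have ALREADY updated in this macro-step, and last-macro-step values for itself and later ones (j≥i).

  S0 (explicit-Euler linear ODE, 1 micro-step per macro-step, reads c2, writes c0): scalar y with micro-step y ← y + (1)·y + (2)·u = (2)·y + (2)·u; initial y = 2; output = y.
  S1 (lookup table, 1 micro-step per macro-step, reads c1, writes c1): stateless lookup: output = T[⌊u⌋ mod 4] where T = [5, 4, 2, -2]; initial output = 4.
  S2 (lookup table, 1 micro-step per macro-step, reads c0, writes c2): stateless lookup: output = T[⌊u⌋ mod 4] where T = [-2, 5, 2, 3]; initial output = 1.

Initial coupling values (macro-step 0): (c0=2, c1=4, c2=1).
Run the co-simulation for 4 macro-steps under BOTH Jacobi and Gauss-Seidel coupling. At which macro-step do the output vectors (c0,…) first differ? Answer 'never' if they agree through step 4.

[Jacobi] macro 1: S0 reads c2=1 → after 1×micro: 6; S1 reads c1=4 → after 1×micro: 5; S2 reads c0=2 → after 1×micro: 2 ⇒ (c0=6, c1=5, c2=2)
[Jacobi] macro 2: S0 reads c2=2 → after 1×micro: 16; S1 reads c1=5 → after 1×micro: 4; S2 reads c0=6 → after 1×micro: 2 ⇒ (c0=16, c1=4, c2=2)
[Jacobi] macro 3: S0 reads c2=2 → after 1×micro: 36; S1 reads c1=4 → after 1×micro: 5; S2 reads c0=16 → after 1×micro: -2 ⇒ (c0=36, c1=5, c2=-2)
[Jacobi] macro 4: S0 reads c2=-2 → after 1×micro: 68; S1 reads c1=5 → after 1×micro: 4; S2 reads c0=36 → after 1×micro: -2 ⇒ (c0=68, c1=4, c2=-2)
[Gauss-Seidel] macro 1: S0 reads c2=1 → after 1×micro: 6; S1 reads c1=4 → after 1×micro: 5; S2 reads c0=6 → after 1×micro: 2 ⇒ (c0=6, c1=5, c2=2)
[Gauss-Seidel] macro 2: S0 reads c2=2 → after 1×micro: 16; S1 reads c1=5 → after 1×micro: 4; S2 reads c0=16 → after 1×micro: -2 ⇒ (c0=16, c1=4, c2=-2)
[Gauss-Seidel] macro 3: S0 reads c2=-2 → after 1×micro: 28; S1 reads c1=4 → after 1×micro: 5; S2 reads c0=28 → after 1×micro: -2 ⇒ (c0=28, c1=5, c2=-2)
[Gauss-Seidel] macro 4: S0 reads c2=-2 → after 1×micro: 52; S1 reads c1=5 → after 1×micro: 4; S2 reads c0=52 → after 1×micro: -2 ⇒ (c0=52, c1=4, c2=-2)

first divergence at macro-step: 2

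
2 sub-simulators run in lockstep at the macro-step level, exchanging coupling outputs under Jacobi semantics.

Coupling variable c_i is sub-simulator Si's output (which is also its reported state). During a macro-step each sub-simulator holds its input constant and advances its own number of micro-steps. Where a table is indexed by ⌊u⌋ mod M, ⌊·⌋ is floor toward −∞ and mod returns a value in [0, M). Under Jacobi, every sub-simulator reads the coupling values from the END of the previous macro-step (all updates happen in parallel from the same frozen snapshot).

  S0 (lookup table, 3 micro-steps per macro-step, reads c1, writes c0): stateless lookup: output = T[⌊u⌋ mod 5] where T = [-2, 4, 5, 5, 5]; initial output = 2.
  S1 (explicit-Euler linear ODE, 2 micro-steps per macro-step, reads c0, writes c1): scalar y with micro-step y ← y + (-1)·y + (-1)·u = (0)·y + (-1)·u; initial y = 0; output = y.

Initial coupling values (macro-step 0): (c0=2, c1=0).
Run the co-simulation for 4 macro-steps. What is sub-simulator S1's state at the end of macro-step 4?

S1 state at macro-step 4 = -5

macro 1: S0 reads c1=0 → after 3×micro: -2; S1 reads c0=2 → after 2×micro: -2 ⇒ (c0=-2, c1=-2)
macro 2: S0 reads c1=-2 → after 3×micro: 5; S1 reads c0=-2 → after 2×micro: 2 ⇒ (c0=5, c1=2)
macro 3: S0 reads c1=2 → after 3×micro: 5; S1 reads c0=5 → after 2×micro: -5 ⇒ (c0=5, c1=-5)
macro 4: S0 reads c1=-5 → after 3×micro: -2; S1 reads c0=5 → after 2×micro: -5 ⇒ (c0=-2, c1=-5)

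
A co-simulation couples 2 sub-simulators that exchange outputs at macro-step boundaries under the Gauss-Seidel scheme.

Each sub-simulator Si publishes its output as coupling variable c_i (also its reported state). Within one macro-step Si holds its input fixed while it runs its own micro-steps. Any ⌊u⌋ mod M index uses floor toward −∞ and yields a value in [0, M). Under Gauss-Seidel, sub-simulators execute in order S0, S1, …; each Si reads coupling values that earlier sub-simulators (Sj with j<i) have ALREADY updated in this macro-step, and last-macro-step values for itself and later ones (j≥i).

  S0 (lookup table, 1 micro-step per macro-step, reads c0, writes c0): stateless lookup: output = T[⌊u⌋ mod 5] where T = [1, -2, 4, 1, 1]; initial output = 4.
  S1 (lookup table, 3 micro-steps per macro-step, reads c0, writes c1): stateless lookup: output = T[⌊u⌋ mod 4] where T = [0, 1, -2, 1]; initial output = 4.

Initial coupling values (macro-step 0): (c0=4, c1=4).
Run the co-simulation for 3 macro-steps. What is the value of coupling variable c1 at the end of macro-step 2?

c1 at macro-step 2 = -2

macro 1: S0 reads c0=4 → after 1×micro: 1; S1 reads c0=1 → after 3×micro: 1 ⇒ (c0=1, c1=1)
macro 2: S0 reads c0=1 → after 1×micro: -2; S1 reads c0=-2 → after 3×micro: -2 ⇒ (c0=-2, c1=-2)
macro 3: S0 reads c0=-2 → after 1×micro: 1; S1 reads c0=1 → after 3×micro: 1 ⇒ (c0=1, c1=1)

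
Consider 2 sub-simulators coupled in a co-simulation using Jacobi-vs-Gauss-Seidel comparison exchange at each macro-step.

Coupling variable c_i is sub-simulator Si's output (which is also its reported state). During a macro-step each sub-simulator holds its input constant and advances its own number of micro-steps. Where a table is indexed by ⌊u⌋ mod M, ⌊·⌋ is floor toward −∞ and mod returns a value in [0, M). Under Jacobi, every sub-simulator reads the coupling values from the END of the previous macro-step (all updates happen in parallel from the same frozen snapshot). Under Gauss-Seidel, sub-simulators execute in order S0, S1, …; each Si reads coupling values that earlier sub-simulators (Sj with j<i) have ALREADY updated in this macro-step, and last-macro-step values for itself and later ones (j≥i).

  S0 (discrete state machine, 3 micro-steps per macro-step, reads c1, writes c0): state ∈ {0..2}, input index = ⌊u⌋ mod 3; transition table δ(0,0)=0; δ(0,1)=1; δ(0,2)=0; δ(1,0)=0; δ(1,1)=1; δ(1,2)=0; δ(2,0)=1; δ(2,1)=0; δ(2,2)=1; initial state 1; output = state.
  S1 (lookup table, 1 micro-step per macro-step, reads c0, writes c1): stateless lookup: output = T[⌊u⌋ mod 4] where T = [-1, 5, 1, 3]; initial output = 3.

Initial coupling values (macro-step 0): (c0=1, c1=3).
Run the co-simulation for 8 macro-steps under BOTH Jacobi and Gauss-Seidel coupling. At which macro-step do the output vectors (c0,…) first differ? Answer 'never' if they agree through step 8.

[Jacobi] macro 1: S0 reads c1=3 → after 3×micro: 0; S1 reads c0=1 → after 1×micro: 5 ⇒ (c0=0, c1=5)
[Jacobi] macro 2: S0 reads c1=5 → after 3×micro: 0; S1 reads c0=0 → after 1×micro: -1 ⇒ (c0=0, c1=-1)
[Jacobi] macro 3: S0 reads c1=-1 → after 3×micro: 0; S1 reads c0=0 → after 1×micro: -1 ⇒ (c0=0, c1=-1)
[Jacobi] macro 4: S0 reads c1=-1 → after 3×micro: 0; S1 reads c0=0 → after 1×micro: -1 ⇒ (c0=0, c1=-1)
[Jacobi] macro 5: S0 reads c1=-1 → after 3×micro: 0; S1 reads c0=0 → after 1×micro: -1 ⇒ (c0=0, c1=-1)
[Jacobi] macro 6: S0 reads c1=-1 → after 3×micro: 0; S1 reads c0=0 → after 1×micro: -1 ⇒ (c0=0, c1=-1)
[Jacobi] macro 7: S0 reads c1=-1 → after 3×micro: 0; S1 reads c0=0 → after 1×micro: -1 ⇒ (c0=0, c1=-1)
[Jacobi] macro 8: S0 reads c1=-1 → after 3×micro: 0; S1 reads c0=0 → after 1×micro: -1 ⇒ (c0=0, c1=-1)
[Gauss-Seidel] macro 1: S0 reads c1=3 → after 3×micro: 0; S1 reads c0=0 → after 1×micro: -1 ⇒ (c0=0, c1=-1)
[Gauss-Seidel] macro 2: S0 reads c1=-1 → after 3×micro: 0; S1 reads c0=0 → after 1×micro: -1 ⇒ (c0=0, c1=-1)
[Gauss-Seidel] macro 3: S0 reads c1=-1 → after 3×micro: 0; S1 reads c0=0 → after 1×micro: -1 ⇒ (c0=0, c1=-1)
[Gauss-Seidel] macro 4: S0 reads c1=-1 → after 3×micro: 0; S1 reads c0=0 → after 1×micro: -1 ⇒ (c0=0, c1=-1)
[Gauss-Seidel] macro 5: S0 reads c1=-1 → after 3×micro: 0; S1 reads c0=0 → after 1×micro: -1 ⇒ (c0=0, c1=-1)
[Gauss-Seidel] macro 6: S0 reads c1=-1 → after 3×micro: 0; S1 reads c0=0 → after 1×micro: -1 ⇒ (c0=0, c1=-1)
[Gauss-Seidel] macro 7: S0 reads c1=-1 → after 3×micro: 0; S1 reads c0=0 → after 1×micro: -1 ⇒ (c0=0, c1=-1)
[Gauss-Seidel] macro 8: S0 reads c1=-1 → after 3×micro: 0; S1 reads c0=0 → after 1×micro: -1 ⇒ (c0=0, c1=-1)

first divergence at macro-step: 1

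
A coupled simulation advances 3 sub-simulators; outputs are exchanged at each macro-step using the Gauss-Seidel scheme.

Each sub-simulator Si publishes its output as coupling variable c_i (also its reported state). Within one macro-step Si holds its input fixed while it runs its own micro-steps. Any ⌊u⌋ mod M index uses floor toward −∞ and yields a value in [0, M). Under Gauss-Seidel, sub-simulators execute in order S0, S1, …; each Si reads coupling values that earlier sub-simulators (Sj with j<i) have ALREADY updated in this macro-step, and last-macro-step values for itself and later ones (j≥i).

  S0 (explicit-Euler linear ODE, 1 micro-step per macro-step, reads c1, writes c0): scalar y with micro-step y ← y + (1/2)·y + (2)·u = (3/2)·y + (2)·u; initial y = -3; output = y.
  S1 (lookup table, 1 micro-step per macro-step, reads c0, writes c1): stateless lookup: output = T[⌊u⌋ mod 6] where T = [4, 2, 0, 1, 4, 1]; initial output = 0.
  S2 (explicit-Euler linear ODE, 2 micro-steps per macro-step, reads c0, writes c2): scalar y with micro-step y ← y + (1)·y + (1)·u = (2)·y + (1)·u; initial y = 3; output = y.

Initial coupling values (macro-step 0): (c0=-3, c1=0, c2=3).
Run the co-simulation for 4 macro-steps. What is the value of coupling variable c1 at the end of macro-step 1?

macro 1: S0 reads c1=0 → after 1×micro: -9/2; S1 reads c0=-9/2 → after 1×micro: 2; S2 reads c0=-9/2 → after 2×micro: -3/2 ⇒ (c0=-9/2, c1=2, c2=-3/2)
macro 2: S0 reads c1=2 → after 1×micro: -11/4; S1 reads c0=-11/4 → after 1×micro: 1; S2 reads c0=-11/4 → after 2×micro: -57/4 ⇒ (c0=-11/4, c1=1, c2=-57/4)
macro 3: S0 reads c1=1 → after 1×micro: -17/8; S1 reads c0=-17/8 → after 1×micro: 1; S2 reads c0=-17/8 → after 2×micro: -507/8 ⇒ (c0=-17/8, c1=1, c2=-507/8)
macro 4: S0 reads c1=1 → after 1×micro: -19/16; S1 reads c0=-19/16 → after 1×micro: 4; S2 reads c0=-19/16 → after 2×micro: -4113/16 ⇒ (c0=-19/16, c1=4, c2=-4113/16)

c1 at macro-step 1 = 2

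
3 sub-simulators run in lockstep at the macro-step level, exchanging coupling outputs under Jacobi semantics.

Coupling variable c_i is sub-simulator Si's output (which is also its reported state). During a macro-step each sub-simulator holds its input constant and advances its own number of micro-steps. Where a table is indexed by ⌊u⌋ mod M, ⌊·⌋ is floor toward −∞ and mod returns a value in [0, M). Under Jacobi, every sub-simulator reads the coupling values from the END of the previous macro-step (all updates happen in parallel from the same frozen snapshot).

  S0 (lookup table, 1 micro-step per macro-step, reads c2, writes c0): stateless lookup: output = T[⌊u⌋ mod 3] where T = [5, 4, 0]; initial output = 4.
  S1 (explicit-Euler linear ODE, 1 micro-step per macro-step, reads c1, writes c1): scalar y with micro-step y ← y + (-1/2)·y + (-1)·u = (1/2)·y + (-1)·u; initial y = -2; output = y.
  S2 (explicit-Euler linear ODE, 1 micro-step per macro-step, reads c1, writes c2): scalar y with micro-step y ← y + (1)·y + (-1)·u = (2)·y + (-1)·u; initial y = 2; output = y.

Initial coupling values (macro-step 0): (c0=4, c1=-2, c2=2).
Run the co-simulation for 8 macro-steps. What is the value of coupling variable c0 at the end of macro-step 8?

c0 at macro-step 8 = 4

macro 1: S0 reads c2=2 → after 1×micro: 0; S1 reads c1=-2 → after 1×micro: 1; S2 reads c1=-2 → after 1×micro: 6 ⇒ (c0=0, c1=1, c2=6)
macro 2: S0 reads c2=6 → after 1×micro: 5; S1 reads c1=1 → after 1×micro: -1/2; S2 reads c1=1 → after 1×micro: 11 ⇒ (c0=5, c1=-1/2, c2=11)
macro 3: S0 reads c2=11 → after 1×micro: 0; S1 reads c1=-1/2 → after 1×micro: 1/4; S2 reads c1=-1/2 → after 1×micro: 45/2 ⇒ (c0=0, c1=1/4, c2=45/2)
macro 4: S0 reads c2=45/2 → after 1×micro: 4; S1 reads c1=1/4 → after 1×micro: -1/8; S2 reads c1=1/4 → after 1×micro: 179/4 ⇒ (c0=4, c1=-1/8, c2=179/4)
macro 5: S0 reads c2=179/4 → after 1×micro: 0; S1 reads c1=-1/8 → after 1×micro: 1/16; S2 reads c1=-1/8 → after 1×micro: 717/8 ⇒ (c0=0, c1=1/16, c2=717/8)
macro 6: S0 reads c2=717/8 → after 1×micro: 0; S1 reads c1=1/16 → after 1×micro: -1/32; S2 reads c1=1/16 → after 1×micro: 2867/16 ⇒ (c0=0, c1=-1/32, c2=2867/16)
macro 7: S0 reads c2=2867/16 → after 1×micro: 0; S1 reads c1=-1/32 → after 1×micro: 1/64; S2 reads c1=-1/32 → after 1×micro: 11469/32 ⇒ (c0=0, c1=1/64, c2=11469/32)
macro 8: S0 reads c2=11469/32 → after 1×micro: 4; S1 reads c1=1/64 → after 1×micro: -1/128; S2 reads c1=1/64 → after 1×micro: 45875/64 ⇒ (c0=4, c1=-1/128, c2=45875/64)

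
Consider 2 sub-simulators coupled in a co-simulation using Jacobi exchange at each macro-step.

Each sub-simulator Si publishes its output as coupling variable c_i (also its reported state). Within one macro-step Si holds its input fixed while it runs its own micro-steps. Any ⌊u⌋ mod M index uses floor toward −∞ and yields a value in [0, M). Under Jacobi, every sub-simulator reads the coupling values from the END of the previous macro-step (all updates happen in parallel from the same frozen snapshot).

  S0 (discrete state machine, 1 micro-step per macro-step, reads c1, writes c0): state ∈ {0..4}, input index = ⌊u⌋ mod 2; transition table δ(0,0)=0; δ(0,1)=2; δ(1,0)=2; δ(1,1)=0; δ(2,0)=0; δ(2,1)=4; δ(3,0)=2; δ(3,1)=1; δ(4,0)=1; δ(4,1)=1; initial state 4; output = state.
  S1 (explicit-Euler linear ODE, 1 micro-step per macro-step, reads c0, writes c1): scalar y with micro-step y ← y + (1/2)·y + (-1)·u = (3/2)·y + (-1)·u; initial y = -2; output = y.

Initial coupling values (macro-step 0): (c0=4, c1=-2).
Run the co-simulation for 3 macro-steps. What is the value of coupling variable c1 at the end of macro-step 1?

macro 1: S0 reads c1=-2 → after 1×micro: 1; S1 reads c0=4 → after 1×micro: -7 ⇒ (c0=1, c1=-7)
macro 2: S0 reads c1=-7 → after 1×micro: 0; S1 reads c0=1 → after 1×micro: -23/2 ⇒ (c0=0, c1=-23/2)
macro 3: S0 reads c1=-23/2 → after 1×micro: 0; S1 reads c0=0 → after 1×micro: -69/4 ⇒ (c0=0, c1=-69/4)

c1 at macro-step 1 = -7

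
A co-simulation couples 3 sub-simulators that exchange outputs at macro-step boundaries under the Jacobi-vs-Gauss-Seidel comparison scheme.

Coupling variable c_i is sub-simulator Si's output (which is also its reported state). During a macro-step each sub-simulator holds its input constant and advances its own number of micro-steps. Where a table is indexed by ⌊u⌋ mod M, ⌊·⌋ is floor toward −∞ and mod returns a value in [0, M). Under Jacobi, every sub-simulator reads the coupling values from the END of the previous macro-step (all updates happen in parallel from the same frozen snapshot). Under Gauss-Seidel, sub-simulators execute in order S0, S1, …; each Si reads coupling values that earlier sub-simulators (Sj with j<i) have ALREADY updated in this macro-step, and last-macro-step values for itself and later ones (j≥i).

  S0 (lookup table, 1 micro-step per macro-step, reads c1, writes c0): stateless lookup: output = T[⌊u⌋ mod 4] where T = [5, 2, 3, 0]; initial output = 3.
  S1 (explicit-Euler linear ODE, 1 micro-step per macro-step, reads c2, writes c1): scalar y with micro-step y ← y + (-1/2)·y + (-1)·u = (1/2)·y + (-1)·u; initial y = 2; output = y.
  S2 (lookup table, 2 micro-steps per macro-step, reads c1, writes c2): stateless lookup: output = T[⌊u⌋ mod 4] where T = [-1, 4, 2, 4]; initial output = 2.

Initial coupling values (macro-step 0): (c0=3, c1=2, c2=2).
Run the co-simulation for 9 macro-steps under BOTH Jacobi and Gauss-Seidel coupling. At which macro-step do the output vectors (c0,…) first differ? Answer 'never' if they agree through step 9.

first divergence at macro-step: 1

[Jacobi] macro 1: S0 reads c1=2 → after 1×micro: 3; S1 reads c2=2 → after 1×micro: -1; S2 reads c1=2 → after 2×micro: 2 ⇒ (c0=3, c1=-1, c2=2)
[Jacobi] macro 2: S0 reads c1=-1 → after 1×micro: 0; S1 reads c2=2 → after 1×micro: -5/2; S2 reads c1=-1 → after 2×micro: 4 ⇒ (c0=0, c1=-5/2, c2=4)
[Jacobi] macro 3: S0 reads c1=-5/2 → after 1×micro: 2; S1 reads c2=4 → after 1×micro: -21/4; S2 reads c1=-5/2 → after 2×micro: 4 ⇒ (c0=2, c1=-21/4, c2=4)
[Jacobi] macro 4: S0 reads c1=-21/4 → after 1×micro: 3; S1 reads c2=4 → after 1×micro: -53/8; S2 reads c1=-21/4 → after 2×micro: 2 ⇒ (c0=3, c1=-53/8, c2=2)
[Jacobi] macro 5: S0 reads c1=-53/8 → after 1×micro: 2; S1 reads c2=2 → after 1×micro: -85/16; S2 reads c1=-53/8 → after 2×micro: 4 ⇒ (c0=2, c1=-85/16, c2=4)
[Jacobi] macro 6: S0 reads c1=-85/16 → after 1×micro: 3; S1 reads c2=4 → after 1×micro: -213/32; S2 reads c1=-85/16 → after 2×micro: 2 ⇒ (c0=3, c1=-213/32, c2=2)
[Jacobi] macro 7: S0 reads c1=-213/32 → after 1×micro: 2; S1 reads c2=2 → after 1×micro: -341/64; S2 reads c1=-213/32 → after 2×micro: 4 ⇒ (c0=2, c1=-341/64, c2=4)
[Jacobi] macro 8: S0 reads c1=-341/64 → after 1×micro: 3; S1 reads c2=4 → after 1×micro: -853/128; S2 reads c1=-341/64 → after 2×micro: 2 ⇒ (c0=3, c1=-853/128, c2=2)
[Jacobi] macro 9: S0 reads c1=-853/128 → after 1×micro: 2; S1 reads c2=2 → after 1×micro: -1365/256; S2 reads c1=-853/128 → after 2×micro: 4 ⇒ (c0=2, c1=-1365/256, c2=4)
[Gauss-Seidel] macro 1: S0 reads c1=2 → after 1×micro: 3; S1 reads c2=2 → after 1×micro: -1; S2 reads c1=-1 → after 2×micro: 4 ⇒ (c0=3, c1=-1, c2=4)
[Gauss-Seidel] macro 2: S0 reads c1=-1 → after 1×micro: 0; S1 reads c2=4 → after 1×micro: -9/2; S2 reads c1=-9/2 → after 2×micro: 4 ⇒ (c0=0, c1=-9/2, c2=4)
[Gauss-Seidel] macro 3: S0 reads c1=-9/2 → after 1×micro: 0; S1 reads c2=4 → after 1×micro: -25/4; S2 reads c1=-25/4 → after 2×micro: 4 ⇒ (c0=0, c1=-25/4, c2=4)
[Gauss-Seidel] macro 4: S0 reads c1=-25/4 → after 1×micro: 2; S1 reads c2=4 → after 1×micro: -57/8; S2 reads c1=-57/8 → after 2×micro: -1 ⇒ (c0=2, c1=-57/8, c2=-1)
[Gauss-Seidel] macro 5: S0 reads c1=-57/8 → after 1×micro: 5; S1 reads c2=-1 → after 1×micro: -41/16; S2 reads c1=-41/16 → after 2×micro: 4 ⇒ (c0=5, c1=-41/16, c2=4)
[Gauss-Seidel] macro 6: S0 reads c1=-41/16 → after 1×micro: 2; S1 reads c2=4 → after 1×micro: -169/32; S2 reads c1=-169/32 → after 2×micro: 2 ⇒ (c0=2, c1=-169/32, c2=2)
[Gauss-Seidel] macro 7: S0 reads c1=-169/32 → after 1×micro: 3; S1 reads c2=2 → after 1×micro: -297/64; S2 reads c1=-297/64 → after 2×micro: 4 ⇒ (c0=3, c1=-297/64, c2=4)
[Gauss-Seidel] macro 8: S0 reads c1=-297/64 → after 1×micro: 0; S1 reads c2=4 → after 1×micro: -809/128; S2 reads c1=-809/128 → after 2×micro: 4 ⇒ (c0=0, c1=-809/128, c2=4)
[Gauss-Seidel] macro 9: S0 reads c1=-809/128 → after 1×micro: 2; S1 reads c2=4 → after 1×micro: -1833/256; S2 reads c1=-1833/256 → after 2×micro: -1 ⇒ (c0=2, c1=-1833/256, c2=-1)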